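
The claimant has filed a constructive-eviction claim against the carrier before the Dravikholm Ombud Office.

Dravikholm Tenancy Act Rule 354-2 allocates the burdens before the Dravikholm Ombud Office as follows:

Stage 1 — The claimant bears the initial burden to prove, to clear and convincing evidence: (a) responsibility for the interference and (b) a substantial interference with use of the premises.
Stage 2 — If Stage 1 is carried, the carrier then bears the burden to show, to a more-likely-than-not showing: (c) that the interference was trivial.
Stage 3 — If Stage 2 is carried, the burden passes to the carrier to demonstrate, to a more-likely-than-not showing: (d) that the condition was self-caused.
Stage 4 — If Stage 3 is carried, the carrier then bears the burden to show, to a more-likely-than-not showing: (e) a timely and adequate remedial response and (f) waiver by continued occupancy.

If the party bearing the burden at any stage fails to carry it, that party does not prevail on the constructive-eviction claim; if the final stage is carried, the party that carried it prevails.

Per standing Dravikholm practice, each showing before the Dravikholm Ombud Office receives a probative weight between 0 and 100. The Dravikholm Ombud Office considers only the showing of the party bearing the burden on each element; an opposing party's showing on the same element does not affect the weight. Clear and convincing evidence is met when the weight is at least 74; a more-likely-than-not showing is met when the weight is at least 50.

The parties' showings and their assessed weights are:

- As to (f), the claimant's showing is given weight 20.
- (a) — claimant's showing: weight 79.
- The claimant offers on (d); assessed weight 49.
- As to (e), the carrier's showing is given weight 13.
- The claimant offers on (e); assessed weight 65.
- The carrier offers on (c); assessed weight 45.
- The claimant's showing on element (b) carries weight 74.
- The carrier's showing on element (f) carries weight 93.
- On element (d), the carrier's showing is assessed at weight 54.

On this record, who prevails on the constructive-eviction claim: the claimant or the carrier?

At Stage 1 the claimant must meet clear and convincing evidence (weight is at least 74): on (a) the weight is 79, which does reach 74, so (a) meets the standard; on (b) the weight is 74, which does reach 74, so (b) meets the standard.
  Stage 1 carried; the burden shifts to the carrier.
At Stage 2 the carrier must meet a more-likely-than-not showing (weight is at least 50): on (c) the weight is 45, which does not reach 50, so (c) does not meet the standard.
  Not every element is met, so the carrier fails to carry Stage 2.
So the claimant prevails.

claimant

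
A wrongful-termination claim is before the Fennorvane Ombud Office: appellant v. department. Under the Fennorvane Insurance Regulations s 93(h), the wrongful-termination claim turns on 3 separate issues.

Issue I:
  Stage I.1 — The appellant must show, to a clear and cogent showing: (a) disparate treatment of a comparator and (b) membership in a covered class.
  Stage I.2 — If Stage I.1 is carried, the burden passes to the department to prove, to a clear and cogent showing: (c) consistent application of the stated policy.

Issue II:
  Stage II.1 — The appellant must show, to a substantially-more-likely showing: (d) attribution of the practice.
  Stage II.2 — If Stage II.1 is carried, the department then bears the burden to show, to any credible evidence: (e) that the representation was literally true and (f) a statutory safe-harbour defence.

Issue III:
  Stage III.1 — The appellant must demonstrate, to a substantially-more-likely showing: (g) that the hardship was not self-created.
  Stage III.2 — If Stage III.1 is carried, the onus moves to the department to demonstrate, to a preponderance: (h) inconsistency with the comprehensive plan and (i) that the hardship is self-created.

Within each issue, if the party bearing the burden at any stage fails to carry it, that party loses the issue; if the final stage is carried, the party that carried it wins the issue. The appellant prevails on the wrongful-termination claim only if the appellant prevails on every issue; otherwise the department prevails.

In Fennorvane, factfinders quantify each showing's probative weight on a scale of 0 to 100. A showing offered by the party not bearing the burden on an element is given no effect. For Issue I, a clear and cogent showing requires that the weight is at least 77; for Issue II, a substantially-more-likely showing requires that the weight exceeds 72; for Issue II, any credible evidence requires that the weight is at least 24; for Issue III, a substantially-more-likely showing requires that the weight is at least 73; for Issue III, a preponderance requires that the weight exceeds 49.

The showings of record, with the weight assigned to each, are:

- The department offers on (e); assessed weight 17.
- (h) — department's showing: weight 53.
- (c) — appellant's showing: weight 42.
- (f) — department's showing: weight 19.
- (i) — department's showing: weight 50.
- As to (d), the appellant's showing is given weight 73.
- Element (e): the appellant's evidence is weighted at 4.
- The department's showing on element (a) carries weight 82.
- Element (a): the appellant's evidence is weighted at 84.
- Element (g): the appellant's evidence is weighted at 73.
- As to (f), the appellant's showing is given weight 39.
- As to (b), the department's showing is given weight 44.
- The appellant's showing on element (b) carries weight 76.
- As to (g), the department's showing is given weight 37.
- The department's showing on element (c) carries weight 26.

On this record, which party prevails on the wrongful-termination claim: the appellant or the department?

— Issue I —
At Stage I.1 the appellant must meet a clear and cogent showing (weight is at least 77): on (a) the weight is 84 (the department's 82 is given no effect), which does reach 77, so (a) meets the standard; on (b) the weight is 76 (the department's 44 is given no effect), < 77, so (b) does not meet the standard.
  The appellant does not carry Stage I.1.
The department prevails on this issue.
— Issue II —
Stage II.1 (appellant, a substantially-more-likely showing, weight exceeds 72): (d) 73 > 72 — meets.
  Stage II.1 is satisfied; the onus moves to the department.
Stage II.2 (department, any credible evidence, weight is at least 24): (e) 17 (appellant's 4 disregarded) < 24 — fails; (f) 19 (appellant's 39 disregarded) < 24 — fails.
  Not every element is met, so the department fails to carry Stage II.2.
So the appellant prevails on this issue.
— Issue III —
At Stage III.1 the appellant must meet a substantially-more-likely showing (weight is at least 73): on (g) the weight is 73 (the department's 37 is given no effect), which does reach 73, so (g) meets the standard.
  All elements met. The burden passes to the department.
At Stage III.2 the department must meet a preponderance (weight exceeds 49): on (h) the weight is 53, > 49, so (h) meets the standard; on (i) the weight is 50, which does exceed 49, so (i) meets the standard.
  The department carries the last stage.
All stages carried — the department prevails on this issue.
Per-issue: Issue I → department; Issue II → appellant; Issue III → department. The appellant must prevail on every issue; overall, the department prevails.

department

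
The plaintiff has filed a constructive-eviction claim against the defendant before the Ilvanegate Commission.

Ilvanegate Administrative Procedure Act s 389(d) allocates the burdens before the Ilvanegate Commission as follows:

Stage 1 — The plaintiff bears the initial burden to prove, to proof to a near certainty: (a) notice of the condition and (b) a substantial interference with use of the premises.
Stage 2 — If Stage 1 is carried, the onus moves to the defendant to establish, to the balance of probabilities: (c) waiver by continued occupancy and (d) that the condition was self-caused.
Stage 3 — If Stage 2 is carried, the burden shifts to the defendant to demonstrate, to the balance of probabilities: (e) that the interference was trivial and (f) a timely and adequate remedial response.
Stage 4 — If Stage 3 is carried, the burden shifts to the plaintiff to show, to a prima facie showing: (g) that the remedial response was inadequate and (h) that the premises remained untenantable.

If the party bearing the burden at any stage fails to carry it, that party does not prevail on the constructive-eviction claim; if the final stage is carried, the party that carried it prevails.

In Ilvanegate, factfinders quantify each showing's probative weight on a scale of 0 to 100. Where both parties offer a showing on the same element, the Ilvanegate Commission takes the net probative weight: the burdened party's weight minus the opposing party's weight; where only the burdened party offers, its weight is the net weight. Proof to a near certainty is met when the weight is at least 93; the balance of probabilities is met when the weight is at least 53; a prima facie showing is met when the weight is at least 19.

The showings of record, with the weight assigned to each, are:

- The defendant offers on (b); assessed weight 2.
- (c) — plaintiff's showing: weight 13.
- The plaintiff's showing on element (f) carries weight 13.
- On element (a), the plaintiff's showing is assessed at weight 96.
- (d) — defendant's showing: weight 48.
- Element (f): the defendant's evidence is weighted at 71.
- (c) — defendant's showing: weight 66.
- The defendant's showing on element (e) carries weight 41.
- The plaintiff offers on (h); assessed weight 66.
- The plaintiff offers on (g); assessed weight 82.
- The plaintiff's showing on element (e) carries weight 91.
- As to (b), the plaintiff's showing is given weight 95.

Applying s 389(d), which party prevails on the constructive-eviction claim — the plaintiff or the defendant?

plaintiff

At Stage 1 the plaintiff must meet proof to a near certainty (weight is at least 93): on (a) the weight is 96, ≥ 93, so (a) meets the standard; on (b) the weight is 95 less the opposing 2 gives net 93, which does reach 93, so (b) meets the standard.
  Stage 1 carried; the burden shifts to the defendant.
At Stage 2 the defendant must meet the balance of probabilities (weight is at least 53): on (c) the weight is 66 less the opposing 13 gives net 53, which does reach 53, so (c) meets the standard; on (d) the weight is 48, < 53, so (d) does not meet the standard.
  The defendant does not carry Stage 2.
The plaintiff prevails.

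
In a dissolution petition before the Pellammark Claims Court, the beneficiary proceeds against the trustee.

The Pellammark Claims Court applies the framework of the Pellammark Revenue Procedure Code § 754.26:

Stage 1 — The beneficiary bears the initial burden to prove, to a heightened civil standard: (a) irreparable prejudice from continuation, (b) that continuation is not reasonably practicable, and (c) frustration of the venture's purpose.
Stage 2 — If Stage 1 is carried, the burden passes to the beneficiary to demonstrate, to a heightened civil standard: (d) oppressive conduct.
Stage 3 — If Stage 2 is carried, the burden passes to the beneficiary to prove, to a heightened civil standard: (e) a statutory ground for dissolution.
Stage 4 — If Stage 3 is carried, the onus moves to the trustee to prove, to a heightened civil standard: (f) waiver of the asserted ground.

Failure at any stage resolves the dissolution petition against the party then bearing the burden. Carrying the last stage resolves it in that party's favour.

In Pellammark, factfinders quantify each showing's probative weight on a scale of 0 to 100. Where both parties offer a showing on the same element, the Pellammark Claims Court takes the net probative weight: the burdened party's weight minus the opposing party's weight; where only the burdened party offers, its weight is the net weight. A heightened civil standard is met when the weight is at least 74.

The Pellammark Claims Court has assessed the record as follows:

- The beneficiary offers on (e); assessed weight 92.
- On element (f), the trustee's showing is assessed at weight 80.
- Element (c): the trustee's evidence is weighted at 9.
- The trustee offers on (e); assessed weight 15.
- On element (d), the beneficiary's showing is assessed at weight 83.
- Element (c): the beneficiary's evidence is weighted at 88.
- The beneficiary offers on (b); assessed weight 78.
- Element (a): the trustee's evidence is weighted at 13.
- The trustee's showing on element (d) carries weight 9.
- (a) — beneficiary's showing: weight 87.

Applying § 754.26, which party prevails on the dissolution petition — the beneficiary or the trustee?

trustee

At Stage 1 the beneficiary must meet a heightened civil standard (weight is at least 74): on (a) the weight is 87 less the opposing 13 gives net 74, which does reach 74, so (a) meets the standard; on (b) the weight is 78, ≥ 74, so (b) meets the standard; on (c) the weight is 88 less the opposing 9 gives net 79, which does reach 74, so (c) meets the standard.
  All elements met. The beneficiary retains the burden for Stage 2.
At Stage 2 the beneficiary must meet a heightened civil standard (weight is at least 74): on (d) the weight is 83 less the opposing 9 gives net 74, ≥ 74, so (d) meets the standard.
  Stage 2 carried; the burden remains with the beneficiary.
At Stage 3 the beneficiary must meet a heightened civil standard (weight is at least 74): on (e) the weight is 92 less the opposing 15 gives net 77, which does reach 74, so (e) meets the standard.
  All elements met. The burden passes to the trustee.
At Stage 4 the trustee must meet a heightened civil standard (weight is at least 74): on (f) the weight is 80, which does reach 74, so (f) meets the standard.
  All elements met at the final stage.
All stages carried — the trustee prevails.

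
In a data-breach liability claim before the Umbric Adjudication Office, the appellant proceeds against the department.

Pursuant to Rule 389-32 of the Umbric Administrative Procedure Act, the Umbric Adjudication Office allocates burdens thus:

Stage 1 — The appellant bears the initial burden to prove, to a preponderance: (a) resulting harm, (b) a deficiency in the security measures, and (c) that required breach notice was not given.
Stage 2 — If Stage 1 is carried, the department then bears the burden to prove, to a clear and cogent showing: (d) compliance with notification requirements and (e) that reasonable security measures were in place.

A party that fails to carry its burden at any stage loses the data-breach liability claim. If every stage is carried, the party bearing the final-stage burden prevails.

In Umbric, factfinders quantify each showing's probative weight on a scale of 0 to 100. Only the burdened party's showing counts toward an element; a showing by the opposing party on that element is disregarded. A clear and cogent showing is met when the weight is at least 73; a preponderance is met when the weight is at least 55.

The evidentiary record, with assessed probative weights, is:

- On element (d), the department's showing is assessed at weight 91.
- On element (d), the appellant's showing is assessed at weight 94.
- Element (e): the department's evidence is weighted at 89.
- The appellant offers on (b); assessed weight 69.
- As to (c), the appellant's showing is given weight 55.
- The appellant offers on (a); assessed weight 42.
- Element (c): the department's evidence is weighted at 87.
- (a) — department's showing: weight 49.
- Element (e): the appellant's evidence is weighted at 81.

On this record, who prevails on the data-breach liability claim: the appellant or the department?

department

Stage 1 (appellant, a preponderance, weight is at least 55): (a) 42 (department's 49 disregarded) < 55 — fails; (b) 69 ≥ 55 — meets; (c) 55 (department's 87 disregarded) ≥ 55 — meets.
  The appellant does not carry Stage 1.
The analysis ends at Stage 1; the department prevails.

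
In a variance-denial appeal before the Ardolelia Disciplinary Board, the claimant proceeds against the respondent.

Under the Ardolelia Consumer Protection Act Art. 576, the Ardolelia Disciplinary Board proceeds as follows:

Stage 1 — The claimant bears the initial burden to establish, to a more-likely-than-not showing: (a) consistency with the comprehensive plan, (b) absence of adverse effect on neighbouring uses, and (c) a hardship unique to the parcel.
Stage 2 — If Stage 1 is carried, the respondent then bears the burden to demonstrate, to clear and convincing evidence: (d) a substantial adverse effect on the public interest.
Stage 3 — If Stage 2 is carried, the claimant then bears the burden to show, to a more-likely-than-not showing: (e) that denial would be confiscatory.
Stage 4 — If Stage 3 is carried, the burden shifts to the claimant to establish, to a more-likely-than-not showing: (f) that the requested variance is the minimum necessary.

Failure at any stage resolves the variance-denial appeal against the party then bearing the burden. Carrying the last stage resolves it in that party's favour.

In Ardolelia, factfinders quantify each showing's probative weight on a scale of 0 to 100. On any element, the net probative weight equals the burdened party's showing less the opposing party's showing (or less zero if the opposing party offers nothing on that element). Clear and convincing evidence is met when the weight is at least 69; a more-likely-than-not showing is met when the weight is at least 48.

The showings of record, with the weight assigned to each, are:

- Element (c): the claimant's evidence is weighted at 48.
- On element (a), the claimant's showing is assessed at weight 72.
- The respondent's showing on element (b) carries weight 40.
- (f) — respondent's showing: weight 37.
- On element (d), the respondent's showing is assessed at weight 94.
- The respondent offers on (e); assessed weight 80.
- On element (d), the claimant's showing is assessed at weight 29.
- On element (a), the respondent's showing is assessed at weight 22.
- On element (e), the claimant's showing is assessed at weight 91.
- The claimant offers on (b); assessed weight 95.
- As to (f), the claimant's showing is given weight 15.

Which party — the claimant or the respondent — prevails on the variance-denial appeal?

Stage 1 (claimant, a more-likely-than-not showing, weight is at least 48): (a) net 72−22=50 ≥ 48 — meets; (b) net 95−40=55 ≥ 48 — meets; (c) 48 ≥ 48 — meets.
  Stage 1 carried; the burden shifts to the respondent.
Stage 2 (respondent, clear and convincing evidence, weight is at least 69): (d) net 94−29=65 < 69 — fails.
  Not every element is met, so the respondent fails to carry Stage 2.
So the claimant prevails.

claimant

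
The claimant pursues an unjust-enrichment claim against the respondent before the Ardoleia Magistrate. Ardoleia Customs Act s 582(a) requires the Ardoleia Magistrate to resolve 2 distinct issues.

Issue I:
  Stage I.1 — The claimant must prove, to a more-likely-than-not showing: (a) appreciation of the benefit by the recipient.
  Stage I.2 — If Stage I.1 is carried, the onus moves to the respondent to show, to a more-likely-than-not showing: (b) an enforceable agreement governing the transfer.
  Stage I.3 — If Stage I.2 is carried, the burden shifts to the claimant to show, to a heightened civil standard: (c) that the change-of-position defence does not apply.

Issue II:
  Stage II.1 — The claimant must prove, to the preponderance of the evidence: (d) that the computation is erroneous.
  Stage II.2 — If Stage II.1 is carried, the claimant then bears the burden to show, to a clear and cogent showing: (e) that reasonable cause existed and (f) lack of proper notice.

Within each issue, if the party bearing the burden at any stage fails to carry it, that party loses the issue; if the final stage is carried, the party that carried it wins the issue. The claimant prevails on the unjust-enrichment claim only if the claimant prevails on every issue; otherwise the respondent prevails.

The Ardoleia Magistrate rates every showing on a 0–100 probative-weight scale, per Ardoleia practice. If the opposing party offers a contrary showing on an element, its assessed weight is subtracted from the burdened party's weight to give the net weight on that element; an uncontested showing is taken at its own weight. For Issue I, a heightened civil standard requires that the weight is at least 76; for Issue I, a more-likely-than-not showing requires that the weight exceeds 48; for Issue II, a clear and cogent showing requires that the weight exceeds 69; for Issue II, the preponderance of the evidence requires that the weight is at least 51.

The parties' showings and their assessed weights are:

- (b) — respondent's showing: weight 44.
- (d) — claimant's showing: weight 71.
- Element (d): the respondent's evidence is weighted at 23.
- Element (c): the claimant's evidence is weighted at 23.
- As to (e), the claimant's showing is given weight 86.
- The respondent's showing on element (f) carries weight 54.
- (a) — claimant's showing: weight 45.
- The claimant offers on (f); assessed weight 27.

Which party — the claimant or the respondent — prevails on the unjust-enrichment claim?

— Issue I —
At Stage I.1 the claimant must meet a more-likely-than-not showing (weight exceeds 48): on (a) the weight is 45, which does not exceed 48, so (a) does not meet the standard.
  Stage I.1 not carried; the claimant fails its burden.
So the respondent prevails on this issue.
— Issue II —
At Stage II.1 the claimant must meet the preponderance of the evidence (weight is at least 51): on (d) the weight is 71 less the opposing 23 gives net 48, which does not reach 51, so (d) does not meet the standard.
  The claimant does not carry Stage II.1.
So the respondent prevails on this issue.
Per-issue: Issue I → respondent; Issue II → respondent. The claimant must prevail on every issue; overall, the respondent prevails.

respondent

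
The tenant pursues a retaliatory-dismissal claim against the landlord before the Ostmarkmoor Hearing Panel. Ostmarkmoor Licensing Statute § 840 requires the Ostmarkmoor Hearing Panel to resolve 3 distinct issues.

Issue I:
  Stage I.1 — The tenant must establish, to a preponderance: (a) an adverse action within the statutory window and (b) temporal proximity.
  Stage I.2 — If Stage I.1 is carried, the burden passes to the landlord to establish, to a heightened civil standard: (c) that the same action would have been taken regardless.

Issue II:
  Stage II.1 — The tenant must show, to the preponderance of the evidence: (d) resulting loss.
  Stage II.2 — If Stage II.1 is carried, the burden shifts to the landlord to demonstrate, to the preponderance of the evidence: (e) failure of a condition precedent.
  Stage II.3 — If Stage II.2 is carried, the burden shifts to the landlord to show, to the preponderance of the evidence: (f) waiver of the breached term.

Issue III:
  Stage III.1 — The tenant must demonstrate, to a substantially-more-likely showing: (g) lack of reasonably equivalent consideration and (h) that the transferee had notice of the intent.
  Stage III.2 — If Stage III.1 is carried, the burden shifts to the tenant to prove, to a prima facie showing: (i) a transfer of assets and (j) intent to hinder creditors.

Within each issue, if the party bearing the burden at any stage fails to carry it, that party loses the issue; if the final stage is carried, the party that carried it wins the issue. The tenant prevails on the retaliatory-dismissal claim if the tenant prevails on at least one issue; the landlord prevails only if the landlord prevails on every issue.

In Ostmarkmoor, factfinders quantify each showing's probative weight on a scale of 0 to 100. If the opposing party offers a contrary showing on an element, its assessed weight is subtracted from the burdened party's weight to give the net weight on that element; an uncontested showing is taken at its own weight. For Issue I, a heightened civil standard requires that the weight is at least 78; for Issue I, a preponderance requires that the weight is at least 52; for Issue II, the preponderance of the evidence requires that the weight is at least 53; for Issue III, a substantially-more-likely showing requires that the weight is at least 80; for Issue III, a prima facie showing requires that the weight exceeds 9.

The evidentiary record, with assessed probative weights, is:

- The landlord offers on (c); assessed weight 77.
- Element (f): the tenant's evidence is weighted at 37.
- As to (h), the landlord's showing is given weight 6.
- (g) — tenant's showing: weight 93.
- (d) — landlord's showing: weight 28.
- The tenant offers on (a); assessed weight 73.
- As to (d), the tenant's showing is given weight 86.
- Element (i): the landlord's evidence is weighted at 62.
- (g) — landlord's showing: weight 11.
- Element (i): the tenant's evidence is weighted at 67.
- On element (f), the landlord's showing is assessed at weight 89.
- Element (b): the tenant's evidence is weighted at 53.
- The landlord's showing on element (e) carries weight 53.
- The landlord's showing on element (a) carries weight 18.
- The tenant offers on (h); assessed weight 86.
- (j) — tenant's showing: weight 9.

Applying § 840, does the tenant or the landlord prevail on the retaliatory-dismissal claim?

— Issue I —
Stage I.1 — burden on tenant; standard: a preponderance (weight is at least 52).
    (a): 73 − 18 = 55 ≥ 52 [met]
    (b): 53 ≥ 52 [met]
  Stage I.1 is satisfied; the onus moves to the landlord.
Stage I.2 — burden on landlord; standard: a heightened civil standard (weight is at least 78).
    (c): 77 < 78 [not met]
  The landlord does not carry Stage I.2.
The analysis ends at Stage I.2; the tenant prevails on this issue.
— Issue II —
At Stage II.1 the tenant must meet the preponderance of the evidence (weight is at least 53): on (d) the weight is 86 less the opposing 28 gives net 58, ≥ 53, so (d) meets the standard.
  Stage II.1 is satisfied; the onus moves to the landlord.
At Stage II.2 the landlord must meet the preponderance of the evidence (weight is at least 53): on (e) the weight is 53, ≥ 53, so (e) meets the standard.
  Stage II.2 is satisfied; the landlord continues to bear the burden.
At Stage II.3 the landlord must meet the preponderance of the evidence (weight is at least 53): on (f) the weight is 89 less the opposing 37 gives net 52, < 53, so (f) does not meet the standard.
  Not every element is met, so the landlord fails to carry Stage II.3.
The tenant prevails on this issue.
— Issue III —
At Stage III.1 the tenant must meet a substantially-more-likely showing (weight is at least 80): on (g) the weight is 93 less the opposing 11 gives net 82, ≥ 80, so (g) meets the standard; on (h) the weight is 86 less the opposing 6 gives net 80, which does reach 80, so (h) meets the standard.
  Stage III.1 is satisfied; the tenant continues to bear the burden.
At Stage III.2 the tenant must meet a prima facie showing (weight exceeds 9): on (i) the weight is 67 less the opposing 62 gives net 5, ≤ 9, so (i) does not meet the standard; on (j) the weight is 9, ≤ 9, so (j) does not meet the standard.
  Not every element is met, so the tenant fails to carry Stage III.2.
The analysis ends at Stage III.2; the landlord prevails on this issue.
Per-issue: Issue I → tenant; Issue II → tenant; Issue III → landlord. The tenant must prevail on at least one issue; overall, the tenant prevails.

tenant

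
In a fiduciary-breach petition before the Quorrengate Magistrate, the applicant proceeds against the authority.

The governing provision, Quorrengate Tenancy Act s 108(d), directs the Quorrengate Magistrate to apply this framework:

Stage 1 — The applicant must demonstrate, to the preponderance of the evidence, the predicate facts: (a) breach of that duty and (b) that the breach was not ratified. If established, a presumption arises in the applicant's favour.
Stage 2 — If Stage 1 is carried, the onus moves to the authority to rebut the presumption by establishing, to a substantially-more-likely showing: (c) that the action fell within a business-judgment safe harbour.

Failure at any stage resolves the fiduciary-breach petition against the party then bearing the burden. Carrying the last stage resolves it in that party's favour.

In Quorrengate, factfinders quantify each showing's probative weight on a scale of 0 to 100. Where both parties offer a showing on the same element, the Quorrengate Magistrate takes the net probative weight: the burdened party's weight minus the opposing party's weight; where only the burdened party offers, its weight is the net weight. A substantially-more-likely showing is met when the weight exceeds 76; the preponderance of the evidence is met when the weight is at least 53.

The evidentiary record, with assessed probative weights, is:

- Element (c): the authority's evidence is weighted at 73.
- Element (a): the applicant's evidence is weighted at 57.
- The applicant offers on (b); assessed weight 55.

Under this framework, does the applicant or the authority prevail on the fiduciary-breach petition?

Stage 1 (applicant, the preponderance of the evidence, weight is at least 53): (a) 57 ≥ 53 — meets; (b) 55 ≥ 53 — meets.
  All elements met. The burden passes to the authority.
Stage 2 (authority, a substantially-more-likely showing, weight exceeds 76): (c) 73 ≤ 76 — fails.
  The authority does not carry Stage 2.
The analysis ends at Stage 2; the applicant prevails.

applicant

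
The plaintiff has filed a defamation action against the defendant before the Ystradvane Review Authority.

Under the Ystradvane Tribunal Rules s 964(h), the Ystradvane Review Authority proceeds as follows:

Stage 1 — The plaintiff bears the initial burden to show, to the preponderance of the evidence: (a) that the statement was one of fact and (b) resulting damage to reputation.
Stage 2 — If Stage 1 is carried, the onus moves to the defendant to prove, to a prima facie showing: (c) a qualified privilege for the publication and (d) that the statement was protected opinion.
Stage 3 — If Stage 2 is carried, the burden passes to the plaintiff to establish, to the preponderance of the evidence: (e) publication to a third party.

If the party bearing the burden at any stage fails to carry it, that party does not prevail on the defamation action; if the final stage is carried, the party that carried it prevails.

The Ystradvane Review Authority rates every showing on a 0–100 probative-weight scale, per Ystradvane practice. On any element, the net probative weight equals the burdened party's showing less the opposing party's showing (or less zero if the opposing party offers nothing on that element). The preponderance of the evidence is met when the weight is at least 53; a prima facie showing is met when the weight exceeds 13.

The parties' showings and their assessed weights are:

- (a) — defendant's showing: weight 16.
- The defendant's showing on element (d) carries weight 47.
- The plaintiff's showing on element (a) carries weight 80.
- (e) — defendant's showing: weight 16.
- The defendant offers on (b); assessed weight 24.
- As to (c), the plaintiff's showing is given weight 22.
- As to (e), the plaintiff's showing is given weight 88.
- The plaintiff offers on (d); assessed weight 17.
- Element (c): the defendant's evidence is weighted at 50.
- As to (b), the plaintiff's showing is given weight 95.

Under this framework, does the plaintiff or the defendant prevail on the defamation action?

plaintiff

At Stage 1 the plaintiff must meet the preponderance of the evidence (weight is at least 53): on (a) the weight is 80 less the opposing 16 gives net 64, ≥ 53, so (a) meets the standard; on (b) the weight is 95 less the opposing 24 gives net 71, ≥ 53, so (b) meets the standard.
  The plaintiff carries Stage 1; the defendant now bears the burden.
At Stage 2 the defendant must meet a prima facie showing (weight exceeds 13): on (c) the weight is 50 less the opposing 22 gives net 28, > 13, so (c) meets the standard; on (d) the weight is 47 less the opposing 17 gives net 30, > 13, so (d) meets the standard.
  Stage 2 carried; the burden shifts to the plaintiff.
At Stage 3 the plaintiff must meet the preponderance of the evidence (weight is at least 53): on (e) the weight is 88 less the opposing 16 gives net 72, ≥ 53, so (e) meets the standard.
  Stage 3 carried; the final stage is satisfied.
All stages carried — the plaintiff prevails.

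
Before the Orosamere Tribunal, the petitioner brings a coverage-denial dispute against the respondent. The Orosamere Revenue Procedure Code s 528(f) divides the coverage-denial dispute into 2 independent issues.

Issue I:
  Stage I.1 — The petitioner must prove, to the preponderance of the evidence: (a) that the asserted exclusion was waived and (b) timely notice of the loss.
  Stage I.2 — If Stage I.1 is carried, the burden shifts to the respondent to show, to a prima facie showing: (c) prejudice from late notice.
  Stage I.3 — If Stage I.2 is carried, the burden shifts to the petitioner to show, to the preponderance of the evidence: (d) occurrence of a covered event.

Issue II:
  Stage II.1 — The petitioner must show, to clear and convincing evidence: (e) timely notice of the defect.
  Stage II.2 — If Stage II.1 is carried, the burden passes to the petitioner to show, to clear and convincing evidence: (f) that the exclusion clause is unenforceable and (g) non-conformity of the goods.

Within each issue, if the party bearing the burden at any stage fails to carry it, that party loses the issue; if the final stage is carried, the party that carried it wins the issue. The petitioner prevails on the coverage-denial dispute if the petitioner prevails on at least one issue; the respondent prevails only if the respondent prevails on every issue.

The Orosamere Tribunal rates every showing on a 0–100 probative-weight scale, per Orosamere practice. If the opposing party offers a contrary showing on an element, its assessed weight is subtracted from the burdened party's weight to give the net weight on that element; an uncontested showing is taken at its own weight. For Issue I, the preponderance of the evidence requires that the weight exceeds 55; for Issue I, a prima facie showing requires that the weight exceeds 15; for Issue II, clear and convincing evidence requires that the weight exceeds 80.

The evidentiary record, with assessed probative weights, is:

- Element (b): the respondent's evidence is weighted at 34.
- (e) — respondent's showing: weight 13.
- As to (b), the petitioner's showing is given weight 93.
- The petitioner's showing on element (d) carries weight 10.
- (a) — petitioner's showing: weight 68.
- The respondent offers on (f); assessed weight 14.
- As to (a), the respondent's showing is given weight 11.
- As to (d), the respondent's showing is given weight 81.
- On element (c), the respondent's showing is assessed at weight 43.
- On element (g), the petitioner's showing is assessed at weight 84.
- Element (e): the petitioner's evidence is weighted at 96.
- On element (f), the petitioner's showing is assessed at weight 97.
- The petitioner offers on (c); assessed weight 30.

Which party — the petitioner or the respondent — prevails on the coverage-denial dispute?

— Issue I —
Stage I.1 — burden on petitioner; standard: the preponderance of the evidence (weight exceeds 55).
    (a): 68 − 11 = 57 > 55 [met]
    (b): 93 − 34 = 59 > 55 [met]
  The petitioner carries Stage I.1; the respondent now bears the burden.
Stage I.2 — burden on respondent; standard: a prima facie showing (weight exceeds 15).
    (c): 43 − 30 = 13 ≤ 15 [not met]
  Not every element is met, so the respondent fails to carry Stage I.2.
The petitioner prevails on this issue.
— Issue II —
At Stage II.1 the petitioner must meet clear and convincing evidence (weight exceeds 80): on (e) the weight is 96 less the opposing 13 gives net 83, which does exceed 80, so (e) meets the standard.
  All elements met. The petitioner retains the burden for Stage II.2.
At Stage II.2 the petitioner must meet clear and convincing evidence (weight exceeds 80): on (f) the weight is 97 less the opposing 14 gives net 83, > 80, so (f) meets the standard; on (g) the weight is 84, which does exceed 80, so (g) meets the standard.
  The petitioner carries the last stage.
With every stage satisfied, the petitioner prevails on this issue.
Per-issue: Issue I → petitioner; Issue II → petitioner. The petitioner must prevail on at least one issue; overall, the petitioner prevails.

petitioner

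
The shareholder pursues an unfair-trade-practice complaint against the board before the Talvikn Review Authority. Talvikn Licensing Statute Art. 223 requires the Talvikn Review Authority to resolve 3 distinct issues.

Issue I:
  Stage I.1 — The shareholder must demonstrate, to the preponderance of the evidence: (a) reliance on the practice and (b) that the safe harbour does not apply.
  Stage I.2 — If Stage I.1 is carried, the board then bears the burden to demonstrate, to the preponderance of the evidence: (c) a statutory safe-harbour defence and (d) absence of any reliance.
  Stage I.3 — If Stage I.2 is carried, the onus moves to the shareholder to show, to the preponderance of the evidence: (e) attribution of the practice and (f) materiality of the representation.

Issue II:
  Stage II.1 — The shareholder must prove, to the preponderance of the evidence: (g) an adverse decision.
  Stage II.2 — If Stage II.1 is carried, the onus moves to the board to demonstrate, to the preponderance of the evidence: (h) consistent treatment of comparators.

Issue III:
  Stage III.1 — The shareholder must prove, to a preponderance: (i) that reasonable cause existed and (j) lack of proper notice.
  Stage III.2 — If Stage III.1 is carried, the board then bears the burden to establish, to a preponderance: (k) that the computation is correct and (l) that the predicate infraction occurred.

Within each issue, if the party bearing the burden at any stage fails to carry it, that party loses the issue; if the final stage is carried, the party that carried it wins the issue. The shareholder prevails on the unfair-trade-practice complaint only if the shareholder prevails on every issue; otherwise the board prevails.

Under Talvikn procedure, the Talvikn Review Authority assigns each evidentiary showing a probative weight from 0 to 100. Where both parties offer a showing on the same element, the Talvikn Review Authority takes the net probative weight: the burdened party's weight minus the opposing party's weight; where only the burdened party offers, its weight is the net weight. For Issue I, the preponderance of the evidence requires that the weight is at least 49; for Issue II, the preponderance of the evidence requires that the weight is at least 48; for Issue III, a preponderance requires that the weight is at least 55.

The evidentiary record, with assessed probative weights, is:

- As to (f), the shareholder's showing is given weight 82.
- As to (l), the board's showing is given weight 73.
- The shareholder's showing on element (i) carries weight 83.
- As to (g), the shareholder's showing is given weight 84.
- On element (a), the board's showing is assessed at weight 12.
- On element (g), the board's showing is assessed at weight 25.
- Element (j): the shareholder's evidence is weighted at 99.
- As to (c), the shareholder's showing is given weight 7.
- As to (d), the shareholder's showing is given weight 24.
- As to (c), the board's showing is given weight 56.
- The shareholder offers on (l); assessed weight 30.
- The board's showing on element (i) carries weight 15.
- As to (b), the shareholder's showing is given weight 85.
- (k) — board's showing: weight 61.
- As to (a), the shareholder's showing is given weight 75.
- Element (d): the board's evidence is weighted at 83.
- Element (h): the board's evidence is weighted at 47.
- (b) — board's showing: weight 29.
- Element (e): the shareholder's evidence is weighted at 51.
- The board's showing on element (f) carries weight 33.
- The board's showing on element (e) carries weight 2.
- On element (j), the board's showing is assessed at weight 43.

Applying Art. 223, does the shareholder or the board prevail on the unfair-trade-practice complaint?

shareholder

— Issue I —
Stage I.1 (shareholder, the preponderance of the evidence, weight is at least 49): (a) net 75−12=63 ≥ 49 — meets; (b) net 85−29=56 ≥ 49 — meets.
  The shareholder carries Stage I.1; the board now bears the burden.
Stage I.2 (board, the preponderance of the evidence, weight is at least 49): (c) net 56−7=49 ≥ 49 — meets; (d) net 83−24=59 ≥ 49 — meets.
  All elements met. The burden passes to the shareholder.
Stage I.3 (shareholder, the preponderance of the evidence, weight is at least 49): (e) net 51−2=49 ≥ 49 — meets; (f) net 82−33=49 ≥ 49 — meets.
  All elements met at the final stage.
All stages carried — the shareholder prevails on this issue.
— Issue II —
Stage II.1 — burden on shareholder; standard: the preponderance of the evidence (weight is at least 48).
    (g): 84 − 25 = 59 ≥ 48 [met]
  All elements met. The burden passes to the board.
Stage II.2 — burden on board; standard: the preponderance of the evidence (weight is at least 48).
    (h): 47 < 48 [not met]
  Stage II.2 not carried; the board fails its burden.
The shareholder prevails on this issue.
— Issue III —
Stage III.1 — burden on shareholder; standard: a preponderance (weight is at least 55).
    (i): 83 − 15 = 68 ≥ 55 [met]
    (j): 99 − 43 = 56 ≥ 55 [met]
  The shareholder carries Stage III.1; the board now bears the burden.
Stage III.2 — burden on board; standard: a preponderance (weight is at least 55).
    (k): 61 ≥ 55 [met]
    (l): 73 − 30 = 43 < 55 [not met]
  Not every element is met, so the board fails to carry Stage III.2.
The shareholder prevails on this issue.
Per-issue: Issue I → shareholder; Issue II → shareholder; Issue III → shareholder. The shareholder must prevail on every issue; overall, the shareholder prevails.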